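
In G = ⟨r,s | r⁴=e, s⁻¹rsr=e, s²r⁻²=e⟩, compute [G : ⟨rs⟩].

First find ord(rs) by computing successive powers:
  (rs)¹ = rs, (rs)² = r², (rs)³ = rs⁻¹, (rs)⁴ = e.
So |⟨rs⟩| = ord(rs) = 4. With |G| = 8, by Lagrange [G : ⟨rs⟩] = 8/4 = 2.

Answer: 2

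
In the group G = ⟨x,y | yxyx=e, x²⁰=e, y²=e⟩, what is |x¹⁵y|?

Compute successive powers until reaching e:
  (x¹⁵y)¹ = x¹⁵y, (x¹⁵y)² = e.
The smallest positive k with (x¹⁵y)ᵏ = e is 2.

Answer: 2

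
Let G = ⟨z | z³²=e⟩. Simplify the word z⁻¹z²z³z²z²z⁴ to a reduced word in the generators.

Multiply left to right, reducing at each step:
  (z³¹) · z² = z
  z · z³ = z⁴
  (z⁴) · z² = z⁶
  (z⁶) · z² = z⁸
  (z⁸) · z⁴ = z¹²

Answer: z¹²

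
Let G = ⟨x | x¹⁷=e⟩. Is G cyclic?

|G| = 17. The element x has order 17 (its powers give 17 distinct elements), so ⟨x⟩ = G and G is cyclic.

Answer: Yes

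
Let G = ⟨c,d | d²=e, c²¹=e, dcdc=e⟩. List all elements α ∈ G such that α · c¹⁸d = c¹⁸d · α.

⟨c¹⁸d⟩ ⊆ C_G(c¹⁸d) since powers of c¹⁸d commute with c¹⁸d; so |C_G(c¹⁸d)| ≥ |⟨c¹⁸d⟩| = 2.
By orbit–stabilizer, |C_G(c¹⁸d)| = |G| / |conj. class of c¹⁸d| = 42 / 21 = 2.
The 2 elements commuting with c¹⁸d are {e, c¹⁸d}.

Answer: {e, c¹⁸d}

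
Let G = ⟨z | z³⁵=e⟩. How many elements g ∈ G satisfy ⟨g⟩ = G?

G is cyclic of order 35. An element generates G iff its order is 35, and a cyclic group of order 35 has exactly φ(35) = 24 such elements.

Answer: 24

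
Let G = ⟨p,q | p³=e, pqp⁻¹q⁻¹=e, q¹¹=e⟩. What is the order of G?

Enumerate words in the generators, reducing via the relations: the distinct elements are
  {e, p, q, pq, p², q², q³, q⁴, q⁵, q⁶, q⁷, q⁸, q⁹, pq², pq³, pq⁴, pq⁵, pq⁶, pq⁷, pq⁸, pq⁹, p²q, q¹⁰, pq¹⁰, p²q², p²q³, p²q⁴, p²q⁵, p²q⁶, p²q⁷, p²q⁸, p²q⁹, p²q¹⁰}.
No further products give new elements, so |G| = 33.

Answer: 33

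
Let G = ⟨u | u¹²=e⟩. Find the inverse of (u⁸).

The order of (u⁸) is 3 (smallest k with (u⁸)ᵏ = e), so (u⁸)⁻¹ = (u⁸)² = u⁴.
Check: (u⁸) · (u⁴) → (u⁸) · u⁴ = e, giving e as required.

Answer: u⁴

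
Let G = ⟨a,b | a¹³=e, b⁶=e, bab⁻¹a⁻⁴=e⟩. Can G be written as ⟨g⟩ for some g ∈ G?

Every cyclic group is abelian. But a·b = ab while b·a = a⁴b, so a·b ≠ b·a and G is not abelian. Hence G is not cyclic.

Answer: No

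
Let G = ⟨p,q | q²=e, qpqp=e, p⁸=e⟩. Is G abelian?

p·q = pq but q·p = p⁷q, so p·q ≠ q·p and G is not abelian.

Answer: No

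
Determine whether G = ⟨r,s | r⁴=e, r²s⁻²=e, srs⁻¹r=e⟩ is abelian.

r·s = rs but s·r = rs⁻¹, so r·s ≠ s·r and G is not abelian.

Answer: No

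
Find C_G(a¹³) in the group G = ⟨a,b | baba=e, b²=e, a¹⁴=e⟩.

⟨a¹³⟩ ⊆ C_G(a¹³) since powers of a¹³ commute with a¹³; so |C_G(a¹³)| ≥ |⟨a¹³⟩| = 14.
By orbit–stabilizer, |C_G(a¹³)| = |G| / |conj. class of a¹³| = 28 / 2 = 14.
The 14 elements commuting with a¹³ are {e, a, a², a³, a⁴, a⁵, a⁶, a⁷, a⁸, a⁹, a¹⁰, a¹¹, a¹², a¹³}.

Answer: {e, a, a², a³, a⁴, a⁵, a⁶, a⁷, a⁸, a⁹, a¹⁰, a¹¹, a¹², a¹³}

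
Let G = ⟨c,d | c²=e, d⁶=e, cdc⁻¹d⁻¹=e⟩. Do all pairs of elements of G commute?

Each pair of generators commutes: c·d = cd = d·c. Since the generators pairwise commute, every element of G commutes with every other, so G is abelian.

Answer: Yes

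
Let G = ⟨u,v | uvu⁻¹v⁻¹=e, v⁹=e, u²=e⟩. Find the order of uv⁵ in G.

Compute successive powers until reaching e:
  (uv⁵)¹ = uv⁵, (uv⁵)² = v, (uv⁵)³ = uv⁶, (uv⁵)⁴ = v², (uv⁵)⁵ = uv⁷, (uv⁵)⁶ = v³, (uv⁵)⁷ = uv⁸, (uv⁵)⁸ = v⁴, (uv⁵)⁹ = u, (uv⁵)¹⁰ = v⁵, (uv⁵)¹¹ = uv, (uv⁵)¹² = v⁶, (uv⁵)¹³ = uv², (uv⁵)¹⁴ = v⁷, (uv⁵)¹⁵ = uv³, (uv⁵)¹⁶ = v⁸, (uv⁵)¹⁷ = uv⁴, (uv⁵)¹⁸ = e.
The smallest positive k with (uv⁵)ᵏ = e is 18.

Answer: 18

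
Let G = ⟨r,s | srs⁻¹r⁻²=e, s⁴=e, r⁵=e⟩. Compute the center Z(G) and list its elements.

An element z ∈ Z(G) iff z commutes with every generator.
For example e is central: e·r = r = r·e; e·s = s = s·e.
Whereas r ∉ Z(G) since r·s = rs ≠ r²s = s·r.
Checking each of the 20 elements this way gives Z(G) = {e}, of order 1.

Answer: {e}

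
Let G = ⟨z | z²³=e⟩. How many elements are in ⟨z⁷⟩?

|⟨z⁷⟩| equals the order of z⁷. Compute successive powers until reaching e:
  (z⁷)¹ = z⁷, (z⁷)² = z¹⁴, (z⁷)³ = z²¹, (z⁷)⁴ = z⁵, (z⁷)⁵ = z¹², (z⁷)⁶ = z¹⁹, (z⁷)⁷ = z³, (z⁷)⁸ = z¹⁰, (z⁷)⁹ = z¹⁷, (z⁷)¹⁰ = z, (z⁷)¹¹ = z⁸, (z⁷)¹² = z¹⁵, (z⁷)¹³ = z²², (z⁷)¹⁴ = z⁶, (z⁷)¹⁵ = z¹³, (z⁷)¹⁶ = z²⁰, (z⁷)¹⁷ = z⁴, (z⁷)¹⁸ = z¹¹, (z⁷)¹⁹ = z¹⁸, (z⁷)²⁰ = z², (z⁷)²¹ = z⁹, (z⁷)²² = z¹⁶, (z⁷)²³ = e.
The smallest positive k with (z⁷)ᵏ = e is 23, so |⟨z⁷⟩| = 23.

Answer: 23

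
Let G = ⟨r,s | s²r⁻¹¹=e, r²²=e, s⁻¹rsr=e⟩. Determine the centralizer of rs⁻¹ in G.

⟨rs⁻¹⟩ ⊆ C_G(rs⁻¹) since powers of rs⁻¹ commute with rs⁻¹; so |C_G(rs⁻¹)| ≥ |⟨rs⁻¹⟩| = 4.
By orbit–stabilizer, |C_G(rs⁻¹)| = |G| / |conj. class of rs⁻¹| = 44 / 11 = 4.
The 4 elements commuting with rs⁻¹ are {e, r¹¹, rs, rs⁻¹}.

Answer: {e, r¹¹, rs, rs⁻¹}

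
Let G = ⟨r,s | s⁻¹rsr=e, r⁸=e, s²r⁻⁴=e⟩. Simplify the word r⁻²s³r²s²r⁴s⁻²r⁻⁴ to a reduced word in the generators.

Multiply left to right, reducing at each step:
  (r⁶) · s³ = r²s
  (r²s) · r² = s
  s · s² = s⁻¹
  (s⁻¹) · r⁴ = s
  s · s⁻² = s⁻¹
  (s⁻¹) · r⁻⁴ = s

Answer: s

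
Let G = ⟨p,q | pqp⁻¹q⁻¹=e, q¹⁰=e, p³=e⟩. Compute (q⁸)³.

Compute successive powers of (q⁸), reducing at each step:
  (q⁸)²: (q⁸) · q⁸ = q⁶
  (q⁸)³: (q⁶) · q⁸ = q⁴

Answer: q⁴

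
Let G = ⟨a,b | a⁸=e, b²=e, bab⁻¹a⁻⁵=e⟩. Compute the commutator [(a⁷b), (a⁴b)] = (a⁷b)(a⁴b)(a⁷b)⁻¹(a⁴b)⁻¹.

[(a⁷b), (a⁴b)] = (a⁷b)·(a⁴b)·(a⁷b)⁻¹·(a⁴b)⁻¹.
  (a⁷b) · (a⁴b) = a³
  (a³) · (a⁵b) = b
  b · (a⁴b) = a⁴

Answer: a⁴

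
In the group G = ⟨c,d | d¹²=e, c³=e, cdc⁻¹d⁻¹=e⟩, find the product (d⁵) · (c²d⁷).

Compute (d⁵) · (c²d⁷) by multiplying left to right and reducing via the relations at each step:
  (d⁵) · c² = c²d⁵
  (c²d⁵) · d⁷ = c²

Answer: c²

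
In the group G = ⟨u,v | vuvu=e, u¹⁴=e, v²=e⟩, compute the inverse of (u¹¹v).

The order of (u¹¹v) is 2 (smallest k with (u¹¹v)ᵏ = e), so (u¹¹v)⁻¹ = (u¹¹v)¹ = u¹¹v.
Check: (u¹¹v) · (u¹¹v) → (u¹¹v) · u¹¹ = v;   v · v = e, giving e as required.

Answer: u¹¹v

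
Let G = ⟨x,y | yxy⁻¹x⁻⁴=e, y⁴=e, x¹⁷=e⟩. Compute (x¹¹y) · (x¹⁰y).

Compute (x¹¹y) · (x¹⁰y) by multiplying left to right and reducing via the relations at each step:
  (x¹¹y) · x¹⁰ = y
  y · y = y²

Answer: y²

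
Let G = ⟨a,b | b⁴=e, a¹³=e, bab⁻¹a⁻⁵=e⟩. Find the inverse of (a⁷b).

The order of (a⁷b) is 4 (smallest k with (a⁷b)ᵏ = e), so (a⁷b)⁻¹ = (a⁷b)³ = a⁹b³.
Check: (a⁷b) · (a⁹b³) → (a⁷b) · a⁹ = b;   b · b³ = e, giving e as required.

Answer: a⁹b³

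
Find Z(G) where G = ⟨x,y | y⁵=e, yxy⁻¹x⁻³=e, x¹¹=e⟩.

An element z ∈ Z(G) iff z commutes with every generator.
For example e is central: e·x = x = x·e; e·y = y = y·e.
Whereas x ∉ Z(G) since x·y = xy ≠ x³y = y·x.
Checking each of the 55 elements this way gives Z(G) = {e}, of order 1.

Answer: {e}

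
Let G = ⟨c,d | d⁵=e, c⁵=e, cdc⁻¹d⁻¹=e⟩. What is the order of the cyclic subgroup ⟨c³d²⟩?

|⟨c³d²⟩| equals the order of c³d². Compute successive powers until reaching e:
  (c³d²)¹ = c³d², (c³d²)² = cd⁴, (c³d²)³ = c⁴d, (c³d²)⁴ = c²d³, (c³d²)⁵ = e.
The smallest positive k with (c³d²)ᵏ = e is 5, so |⟨c³d²⟩| = 5.

Answer: 5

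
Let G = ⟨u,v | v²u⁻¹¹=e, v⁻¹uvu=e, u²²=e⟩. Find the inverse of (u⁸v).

The order of (u⁸v) is 4 (smallest k with (u⁸v)ᵏ = e), so (u⁸v)⁻¹ = (u⁸v)³ = u⁸v⁻¹.
Check: (u⁸v) · (u⁸v⁻¹) → (u⁸v) · u⁸ = v;   v · v⁻¹ = e, giving e as required.

Answer: u⁸v⁻¹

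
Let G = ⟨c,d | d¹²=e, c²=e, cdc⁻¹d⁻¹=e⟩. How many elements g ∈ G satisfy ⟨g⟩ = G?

⟨g⟩ = G would require ord(g) = |G| = 24, but the maximum element order in G is 12 < 24. So G is not cyclic and no single element generates it: the count is 0.

Answer: 0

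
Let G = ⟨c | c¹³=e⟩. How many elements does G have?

G is generated by a single element, so G is cyclic. The relator gives c¹³ = e and no smaller power is forced to be e, so the 13 powers {c, e, c², c³, c⁴, c⁵, c⁶, c⁷, c⁸, c⁹, c¹², c¹¹, c¹⁰} are distinct. Hence |G| = 13.

Answer: 13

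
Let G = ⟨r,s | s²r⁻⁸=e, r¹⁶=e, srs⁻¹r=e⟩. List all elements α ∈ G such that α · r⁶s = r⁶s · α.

⟨r⁶s⟩ ⊆ C_G(r⁶s) since powers of r⁶s commute with r⁶s; so |C_G(r⁶s)| ≥ |⟨r⁶s⟩| = 4.
By orbit–stabilizer, |C_G(r⁶s)| = |G| / |conj. class of r⁶s| = 32 / 8 = 4.
The 4 elements commuting with r⁶s are {e, r⁸, r⁶s, r⁶s⁻¹}.

Answer: {e, r⁸, r⁶s, r⁶s⁻¹}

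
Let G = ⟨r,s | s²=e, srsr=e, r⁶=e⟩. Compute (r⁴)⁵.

Compute successive powers of (r⁴), reducing at each step:
  (r⁴)²: (r⁴) · r⁴ = r²
  (r⁴)³: (r²) · r⁴ = e
  (r⁴)⁴: e · r⁴ = r⁴
  (r⁴)⁵: (r⁴) · r⁴ = r²

Answer: r²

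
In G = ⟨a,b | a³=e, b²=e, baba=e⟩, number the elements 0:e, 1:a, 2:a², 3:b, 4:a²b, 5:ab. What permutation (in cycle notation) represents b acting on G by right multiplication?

(0 3)(1 5)(2 4)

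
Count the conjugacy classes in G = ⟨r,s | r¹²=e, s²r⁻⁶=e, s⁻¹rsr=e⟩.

The conjugacy classes (representative and size) are:
  [e] (size 1), [r¹¹] (size 2), [r²] (size 2), [r⁹] (size 2), [r⁴] (size 2), [r⁵] (size 2), [r⁶] (size 1), [r²s] (size 6), [rs] (size 6).
Class equation: 1 + 2 + 2 + 2 + 2 + 2 + 1 + 6 + 6 = 24 = |G|. So G has 9 conjugacy classes.

Answer: 9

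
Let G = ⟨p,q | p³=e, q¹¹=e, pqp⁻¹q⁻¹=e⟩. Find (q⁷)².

Compute successive powers of (q⁷), reducing at each step:
  (q⁷)²: (q⁷) · q⁷ = q³

Answer: q³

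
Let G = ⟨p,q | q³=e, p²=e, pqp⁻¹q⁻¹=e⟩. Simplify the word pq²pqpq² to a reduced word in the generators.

Multiply left to right, reducing at each step:
  p · q² = pq²
  (pq²) · p = q²
  (q²) · q = e
  e · p = p
  p · q² = pq²

Answer: pq²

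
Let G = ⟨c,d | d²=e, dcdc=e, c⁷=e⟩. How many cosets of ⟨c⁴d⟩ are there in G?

First find ord(c⁴d) by computing successive powers:
  (c⁴d)¹ = c⁴d, (c⁴d)² = e.
So |⟨c⁴d⟩| = ord(c⁴d) = 2. With |G| = 14, by Lagrange [G : ⟨c⁴d⟩] = 14/2 = 7.

Answer: 7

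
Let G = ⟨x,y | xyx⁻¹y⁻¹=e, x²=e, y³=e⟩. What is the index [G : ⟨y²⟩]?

First find ord(y²) by computing successive powers:
  (y²)¹ = y², (y²)² = y, (y²)³ = e.
So |⟨y²⟩| = ord(y²) = 3. With |G| = 6, by Lagrange [G : ⟨y²⟩] = 6/3 = 2.

Answer: 2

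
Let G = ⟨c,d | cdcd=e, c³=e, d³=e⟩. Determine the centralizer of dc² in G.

⟨dc²⟩ ⊆ C_G(dc²) since powers of dc² commute with dc²; so |C_G(dc²)| ≥ |⟨dc²⟩| = 3.
By orbit–stabilizer, |C_G(dc²)| = |G| / |conj. class of dc²| = 12 / 4 = 3.
The 3 elements commuting with dc² are {e, cd², dc²}.

Answer: {e, cd², dc²}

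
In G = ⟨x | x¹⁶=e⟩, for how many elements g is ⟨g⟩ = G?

G is cyclic of order 16. An element generates G iff its order is 16, and a cyclic group of order 16 has exactly φ(16) = 8 such elements.

Answer: 8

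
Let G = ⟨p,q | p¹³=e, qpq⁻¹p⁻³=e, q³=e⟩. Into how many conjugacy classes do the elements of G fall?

The conjugacy classes (representative and size) are:
  [e] (size 1), [p] (size 3), [p⁵] (size 3), [p¹⁰] (size 3), [p⁸] (size 3), [p¹⁰q] (size 13), [p⁷q²] (size 13).
Class equation: 1 + 3 + 3 + 3 + 3 + 13 + 13 = 39 = |G|. So G has 7 conjugacy classes.

Answer: 7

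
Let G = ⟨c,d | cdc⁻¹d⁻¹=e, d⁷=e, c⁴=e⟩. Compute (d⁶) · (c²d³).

Compute (d⁶) · (c²d³) by multiplying left to right and reducing via the relations at each step:
  (d⁶) · c² = c²d⁶
  (c²d⁶) · d³ = c²d²

Answer: c²d²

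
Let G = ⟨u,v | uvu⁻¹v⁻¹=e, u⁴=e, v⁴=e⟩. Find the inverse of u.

The order of u is 4 (smallest k with uᵏ = e), so u⁻¹ = u³ = u³.
Check: u · (u³) → u · u³ = e, giving e as required.

Answer: u³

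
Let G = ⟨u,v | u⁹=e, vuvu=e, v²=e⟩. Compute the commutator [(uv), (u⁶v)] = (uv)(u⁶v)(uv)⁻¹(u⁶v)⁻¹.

[(uv), (u⁶v)] = (uv)·(u⁶v)·(uv)⁻¹·(u⁶v)⁻¹.
  (uv) · (u⁶v) = u⁴
  (u⁴) · (uv) = u⁵v
  (u⁵v) · (u⁶v) = u⁸

Answer: u⁸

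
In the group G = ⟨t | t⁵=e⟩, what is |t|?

Compute successive powers until reaching e:
  t¹ = t, t² = t², t³ = t³, t⁴ = t⁴, t⁵ = e.
The smallest positive k with tᵏ = e is 5.

Answer: 5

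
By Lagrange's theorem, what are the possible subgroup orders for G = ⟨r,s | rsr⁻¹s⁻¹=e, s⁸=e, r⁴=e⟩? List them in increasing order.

|G| = 32 = 2⁵. By Lagrange's theorem the order of any subgroup divides 32; the divisors of 32 are 1, 2, 4, 8, 16, 32.

Answer: 1, 2, 4, 8, 16, 32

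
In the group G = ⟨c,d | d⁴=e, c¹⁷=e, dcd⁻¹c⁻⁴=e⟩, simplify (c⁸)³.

Compute successive powers of (c⁸), reducing at each step:
  (c⁸)²: (c⁸) · c⁸ = c¹⁶
  (c⁸)³: (c¹⁶) · c⁸ = c⁷

Answer: c⁷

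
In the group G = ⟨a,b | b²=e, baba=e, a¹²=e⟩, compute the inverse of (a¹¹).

The order of (a¹¹) is 12 (smallest k with (a¹¹)ᵏ = e), so (a¹¹)⁻¹ = (a¹¹)¹¹ = a.
Check: (a¹¹) · a → (a¹¹) · a = e, giving e as required.

Answer: a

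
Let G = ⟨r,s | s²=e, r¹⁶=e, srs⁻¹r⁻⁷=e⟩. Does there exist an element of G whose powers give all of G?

Every cyclic group is abelian. But r·s = rs while s·r = r⁷s, so r·s ≠ s·r and G is not abelian. Hence G is not cyclic.

Answer: No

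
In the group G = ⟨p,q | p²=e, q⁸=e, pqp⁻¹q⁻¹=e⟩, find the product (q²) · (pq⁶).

Compute (q²) · (pq⁶) by multiplying left to right and reducing via the relations at each step:
  (q²) · p = pq²
  (pq²) · q⁶ = p

Answer: p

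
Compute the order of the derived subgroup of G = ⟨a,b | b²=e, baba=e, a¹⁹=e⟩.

G' = [G, G] is generated by all commutators. The generator-pair commutators are: [a, b] = a².
The subgroup they normally generate is {e, a, a², a³, a⁴, a⁵, a⁶, a⁷, a⁸, a⁹, a¹⁰, a¹¹, a¹², a¹³, a¹⁴, a¹⁵, a¹⁶, a¹⁷, a¹⁸}, of order 19.
Check: |G/G'| = 38/19 = 2 is the order of the abelianisation.

Answer: 19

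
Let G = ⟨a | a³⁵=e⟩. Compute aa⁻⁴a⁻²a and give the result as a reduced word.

Multiply left to right, reducing at each step:
  a · a⁻⁴ = a³²
  (a³²) · a⁻² = a³⁰
  (a³⁰) · a = a³¹

Answer: a³¹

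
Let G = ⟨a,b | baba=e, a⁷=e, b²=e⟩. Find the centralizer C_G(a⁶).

⟨a⁶⟩ ⊆ C_G(a⁶) since powers of a⁶ commute with a⁶; so |C_G(a⁶)| ≥ |⟨a⁶⟩| = 7.
By orbit–stabilizer, |C_G(a⁶)| = |G| / |conj. class of a⁶| = 14 / 2 = 7.
The 7 elements commuting with a⁶ are {e, a, a², a³, a⁴, a⁵, a⁶}.

Answer: {e, a, a², a³, a⁴, a⁵, a⁶}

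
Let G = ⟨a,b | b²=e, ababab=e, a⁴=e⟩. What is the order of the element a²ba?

Compute successive powers until reaching e:
  (a²ba)¹ = a²ba, (a²ba)² = a³ba², (a²ba)³ = e.
The smallest positive k with (a²ba)ᵏ = e is 3.

Answer: 3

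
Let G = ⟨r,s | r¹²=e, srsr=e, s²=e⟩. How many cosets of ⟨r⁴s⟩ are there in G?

First find ord(r⁴s) by computing successive powers:
  (r⁴s)¹ = r⁴s, (r⁴s)² = e.
So |⟨r⁴s⟩| = ord(r⁴s) = 2. With |G| = 24, by Lagrange [G : ⟨r⁴s⟩] = 24/2 = 12.

Answer: 12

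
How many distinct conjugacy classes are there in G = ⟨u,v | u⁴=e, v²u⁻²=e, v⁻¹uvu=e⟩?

The conjugacy classes (representative and size) are:
  [e] (size 1), [u³] (size 2), [u²] (size 1), [v⁻¹] (size 2), [uv⁻¹] (size 2).
Class equation: 1 + 2 + 1 + 2 + 2 = 8 = |G|. So G has 5 conjugacy classes.

Answer: 5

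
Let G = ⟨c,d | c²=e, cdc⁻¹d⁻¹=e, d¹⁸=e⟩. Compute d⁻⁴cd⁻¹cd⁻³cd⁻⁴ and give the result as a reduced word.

Multiply left to right, reducing at each step:
  (d¹⁴) · c = cd¹⁴
  (cd¹⁴) · d⁻¹ = cd¹³
  (cd¹³) · c = d¹³
  (d¹³) · d⁻³ = d¹⁰
  (d¹⁰) · c = cd¹⁰
  (cd¹⁰) · d⁻⁴ = cd⁶

Answer: cd⁶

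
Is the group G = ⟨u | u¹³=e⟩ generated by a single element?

|G| = 13. The element u has order 13 (its powers give 13 distinct elements), so ⟨u⟩ = G and G is cyclic.

Answer: Yes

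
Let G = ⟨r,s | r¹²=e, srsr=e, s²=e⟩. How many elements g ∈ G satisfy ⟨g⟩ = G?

⟨g⟩ = G would require ord(g) = |G| = 24, but the maximum element order in G is 12 < 24. So G is not cyclic and no single element generates it: the count is 0.

Answer: 0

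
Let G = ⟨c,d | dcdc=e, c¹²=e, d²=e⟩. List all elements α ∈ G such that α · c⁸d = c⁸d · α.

⟨c⁸d⟩ ⊆ C_G(c⁸d) since powers of c⁸d commute with c⁸d; so |C_G(c⁸d)| ≥ |⟨c⁸d⟩| = 2.
By orbit–stabilizer, |C_G(c⁸d)| = |G| / |conj. class of c⁸d| = 24 / 6 = 4.
The 4 elements commuting with c⁸d are {e, c⁶, c²d, c⁸d}.

Answer: {e, c⁶, c²d, c⁸d}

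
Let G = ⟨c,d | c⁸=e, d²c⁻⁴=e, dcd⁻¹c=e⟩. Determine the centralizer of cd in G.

⟨cd⟩ ⊆ C_G(cd) since powers of cd commute with cd; so |C_G(cd)| ≥ |⟨cd⟩| = 4.
By orbit–stabilizer, |C_G(cd)| = |G| / |conj. class of cd| = 16 / 4 = 4.
The 4 elements commuting with cd are {e, c⁴, cd, cd⁻¹}.

Answer: {e, c⁴, cd, cd⁻¹}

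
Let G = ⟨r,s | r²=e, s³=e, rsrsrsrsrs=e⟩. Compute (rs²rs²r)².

Compute successive powers of (rs²rs²r), reducing at each step:
  (rs²rs²r)²: (rs²rs²r) · r = rs²rs²;   (rs²rs²) · s² = rs²rs;   (rs²rs) · r = rs²rsr;   (rs²rsr) · s² = rs²rsrs²;   (rs²rsrs²) · r = rs²rsrs²r

Answer: rs²rsrs²r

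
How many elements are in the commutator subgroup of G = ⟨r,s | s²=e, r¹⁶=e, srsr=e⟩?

G' = [G, G] is generated by all commutators. The generator-pair commutators are: [r, s] = r².
The subgroup they normally generate is {e, r², r⁴, r⁶, r⁸, r¹⁰, r¹², r¹⁴}, of order 8.
Check: |G/G'| = 32/8 = 4 is the order of the abelianisation.

Answer: 8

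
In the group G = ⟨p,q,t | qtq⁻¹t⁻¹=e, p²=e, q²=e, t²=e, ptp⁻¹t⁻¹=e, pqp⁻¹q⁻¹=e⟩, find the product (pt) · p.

Compute (pt) · p by multiplying left to right and reducing via the relations at each step:
  (pt) · p = t

Answer: t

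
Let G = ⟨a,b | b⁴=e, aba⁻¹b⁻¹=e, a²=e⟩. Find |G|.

Enumerate words in the generators, reducing via the relations: the distinct elements are
  {a, b, e, ab, b², b³, ab², ab³}.
No further products give new elements, so |G| = 8.

Answer: 8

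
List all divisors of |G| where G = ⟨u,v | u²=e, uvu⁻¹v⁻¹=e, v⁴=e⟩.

|G| = 8 = 2³. By Lagrange's theorem the order of any subgroup divides 8; the divisors of 8 are 1, 2, 4, 8.

Answer: 1, 2, 4, 8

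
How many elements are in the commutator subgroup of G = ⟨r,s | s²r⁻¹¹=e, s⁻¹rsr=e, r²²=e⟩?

G' = [G, G] is generated by all commutators. The generator-pair commutators are: [r, s] = r².
The subgroup they normally generate is {e, r², r⁴, r⁶, r⁸, r¹⁰, r¹², r¹⁴, r¹⁶, r¹⁸, r²⁰}, of order 11.
Check: |G/G'| = 44/11 = 4 is the order of the abelianisation.

Answer: 11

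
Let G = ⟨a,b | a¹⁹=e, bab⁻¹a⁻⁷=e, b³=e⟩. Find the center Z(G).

An element z ∈ Z(G) iff z commutes with every generator.
For example e is central: e·a = a = a·e; e·b = b = b·e.
Whereas a ∉ Z(G) since a·b = ab ≠ a⁷b = b·a.
Checking each of the 57 elements this way gives Z(G) = {e}, of order 1.

Answer: {e}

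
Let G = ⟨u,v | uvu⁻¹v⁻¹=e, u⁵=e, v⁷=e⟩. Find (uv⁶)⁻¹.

The order of (uv⁶) is 35 (smallest k with (uv⁶)ᵏ = e), so (uv⁶)⁻¹ = (uv⁶)³⁴ = u⁴v.
Check: (uv⁶) · (u⁴v) → (uv⁶) · u⁴ = v⁶;   (v⁶) · v = e, giving e as required.

Answer: u⁴v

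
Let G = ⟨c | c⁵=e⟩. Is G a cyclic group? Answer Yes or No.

|G| = 5. The element c has order 5 (its powers give 5 distinct elements), so ⟨c⟩ = G and G is cyclic.

Answer: Yes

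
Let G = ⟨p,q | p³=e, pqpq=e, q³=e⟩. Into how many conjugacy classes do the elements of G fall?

The conjugacy classes (representative and size) are:
  [e] (size 1), [qp²] (size 4), [q²p] (size 4), [p²q²] (size 3).
Class equation: 1 + 4 + 4 + 3 = 12 = |G|. So G has 4 conjugacy classes.

Answer: 4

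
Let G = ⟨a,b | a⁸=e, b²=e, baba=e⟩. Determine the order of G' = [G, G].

G' = [G, G] is generated by all commutators. The generator-pair commutators are: [a, b] = a².
The subgroup they normally generate is {e, a², a⁴, a⁶}, of order 4.
Check: |G/G'| = 16/4 = 4 is the order of the abelianisation.

Answer: 4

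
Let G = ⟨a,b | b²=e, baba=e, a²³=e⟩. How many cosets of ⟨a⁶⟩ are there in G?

First find ord(a⁶) by computing successive powers:
  (a⁶)¹ = a⁶, (a⁶)² = a¹², (a⁶)³ = a¹⁸, (a⁶)⁴ = a, (a⁶)⁵ = a⁷, (a⁶)⁶ = a¹³, (a⁶)⁷ = a¹⁹, (a⁶)⁸ = a², (a⁶)⁹ = a⁸, (a⁶)¹⁰ = a¹⁴, (a⁶)¹¹ = a²⁰, (a⁶)¹² = a³, (a⁶)¹³ = a⁹, (a⁶)¹⁴ = a¹⁵, (a⁶)¹⁵ = a²¹, (a⁶)¹⁶ = a⁴, (a⁶)¹⁷ = a¹⁰, (a⁶)¹⁸ = a¹⁶, (a⁶)¹⁹ = a²², (a⁶)²⁰ = a⁵, (a⁶)²¹ = a¹¹, (a⁶)²² = a¹⁷, (a⁶)²³ = e.
So |⟨a⁶⟩| = ord(a⁶) = 23. With |G| = 46, by Lagrange [G : ⟨a⁶⟩] = 46/23 = 2.

Answer: 2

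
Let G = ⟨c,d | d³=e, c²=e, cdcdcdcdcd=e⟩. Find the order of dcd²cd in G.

Compute successive powers until reaching e:
  (dcd²cd)¹ = dcd²cd, (dcd²cd)² = d²cd², (dcd²cd)³ = dcd, (dcd²cd)⁴ = d²cdcd², (dcd²cd)⁵ = e.
The smallest positive k with (dcd²cd)ᵏ = e is 5.

Answer: 5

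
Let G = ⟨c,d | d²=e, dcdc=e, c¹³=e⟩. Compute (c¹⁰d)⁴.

Compute successive powers of (c¹⁰d), reducing at each step:
  (c¹⁰d)²: (c¹⁰d) · c¹⁰ = d;   d · d = e
  (c¹⁰d)³: e · c¹⁰ = c¹⁰;   (c¹⁰) · d = c¹⁰d
  (c¹⁰d)⁴: (c¹⁰d) · c¹⁰ = d;   d · d = e

Answer: e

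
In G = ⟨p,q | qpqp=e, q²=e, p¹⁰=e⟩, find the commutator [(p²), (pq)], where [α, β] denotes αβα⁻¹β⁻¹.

[(p²), (pq)] = (p²)·(pq)·(p²)⁻¹·(pq)⁻¹.
  (p²) · (pq) = p³q
  (p³q) · (p⁸) = p⁵q
  (p⁵q) · (pq) = p⁴

Answer: p⁴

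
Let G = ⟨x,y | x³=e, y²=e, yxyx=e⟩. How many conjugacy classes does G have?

The conjugacy classes (representative and size) are:
  [e] (size 1), [x] (size 2), [xy] (size 3).
Class equation: 1 + 2 + 3 = 6 = |G|. So G has 3 conjugacy classes.

Answer: 3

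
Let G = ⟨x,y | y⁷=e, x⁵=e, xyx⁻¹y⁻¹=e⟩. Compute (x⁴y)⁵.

Compute successive powers of (x⁴y), reducing at each step:
  (x⁴y)²: (x⁴y) · x⁴ = x³y;   (x³y) · y = x³y²
  (x⁴y)³: (x³y²) · x⁴ = x²y²;   (x²y²) · y = x²y³
  (x⁴y)⁴: (x²y³) · x⁴ = xy³;   (xy³) · y = xy⁴
  (x⁴y)⁵: (xy⁴) · x⁴ = y⁴;   (y⁴) · y = y⁵

Answer: y⁵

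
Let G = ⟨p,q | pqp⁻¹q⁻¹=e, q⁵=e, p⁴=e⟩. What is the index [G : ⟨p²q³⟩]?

First find ord(p²q³) by computing successive powers:
  (p²q³)¹ = p²q³, (p²q³)² = q, (p²q³)³ = p²q⁴, (p²q³)⁴ = q², (p²q³)⁵ = p², (p²q³)⁶ = q³, (p²q³)⁷ = p²q, (p²q³)⁸ = q⁴, (p²q³)⁹ = p²q², (p²q³)¹⁰ = e.
So |⟨p²q³⟩| = ord(p²q³) = 10. With |G| = 20, by Lagrange [G : ⟨p²q³⟩] = 20/10 = 2.

Answer: 2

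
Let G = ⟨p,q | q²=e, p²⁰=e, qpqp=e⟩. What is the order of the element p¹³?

Compute successive powers until reaching e:
  (p¹³)¹ = p¹³, (p¹³)² = p⁶, (p¹³)³ = p¹⁹, (p¹³)⁴ = p¹², (p¹³)⁵ = p⁵, (p¹³)⁶ = p¹⁸, (p¹³)⁷ = p¹¹, (p¹³)⁸ = p⁴, (p¹³)⁹ = p¹⁷, (p¹³)¹⁰ = p¹⁰, (p¹³)¹¹ = p³, (p¹³)¹² = p¹⁶, (p¹³)¹³ = p⁹, (p¹³)¹⁴ = p², (p¹³)¹⁵ = p¹⁵, (p¹³)¹⁶ = p⁸, (p¹³)¹⁷ = p, (p¹³)¹⁸ = p¹⁴, (p¹³)¹⁹ = p⁷, (p¹³)²⁰ = e.
The smallest positive k with (p¹³)ᵏ = e is 20.

Answer: 20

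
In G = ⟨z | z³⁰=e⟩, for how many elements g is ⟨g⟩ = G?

G is cyclic of order 30. An element generates G iff its order is 30, and a cyclic group of order 30 has exactly φ(30) = 8 such elements.

Answer: 8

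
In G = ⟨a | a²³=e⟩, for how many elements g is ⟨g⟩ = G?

G is cyclic of order 23. An element generates G iff its order is 23, and a cyclic group of order 23 has exactly φ(23) = 22 such elements.

Answer: 22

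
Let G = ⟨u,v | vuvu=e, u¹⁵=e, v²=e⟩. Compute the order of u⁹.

Compute successive powers until reaching e:
  (u⁹)¹ = u⁹, (u⁹)² = u³, (u⁹)³ = u¹², (u⁹)⁴ = u⁶, (u⁹)⁵ = e.
The smallest positive k with (u⁹)ᵏ = e is 5.

Answer: 5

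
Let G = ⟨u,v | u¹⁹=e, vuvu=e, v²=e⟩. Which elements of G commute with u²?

⟨u²⟩ ⊆ C_G(u²) since powers of u² commute with u²; so |C_G(u²)| ≥ |⟨u²⟩| = 19.
By orbit–stabilizer, |C_G(u²)| = |G| / |conj. class of u²| = 38 / 2 = 19.
The 19 elements commuting with u² are {e, u, u², u³, u⁴, u⁵, u⁶, u⁷, u⁸, u⁹, u¹⁰, u¹¹, u¹², u¹³, u¹⁴, u¹⁵, u¹⁶, u¹⁷, u¹⁸}.

Answer: {e, u, u², u³, u⁴, u⁵, u⁶, u⁷, u⁸, u⁹, u¹⁰, u¹¹, u¹², u¹³, u¹⁴, u¹⁵, u¹⁶, u¹⁷, u¹⁸}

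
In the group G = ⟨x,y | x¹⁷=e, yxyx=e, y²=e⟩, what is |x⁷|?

Compute successive powers until reaching e:
  (x⁷)¹ = x⁷, (x⁷)² = x¹⁴, (x⁷)³ = x⁴, (x⁷)⁴ = x¹¹, (x⁷)⁵ = x, (x⁷)⁶ = x⁸, (x⁷)⁷ = x¹⁵, (x⁷)⁸ = x⁵, (x⁷)⁹ = x¹², (x⁷)¹⁰ = x², (x⁷)¹¹ = x⁹, (x⁷)¹² = x¹⁶, (x⁷)¹³ = x⁶, (x⁷)¹⁴ = x¹³, (x⁷)¹⁵ = x³, (x⁷)¹⁶ = x¹⁰, (x⁷)¹⁷ = e.
The smallest positive k with (x⁷)ᵏ = e is 17.

Answer: 17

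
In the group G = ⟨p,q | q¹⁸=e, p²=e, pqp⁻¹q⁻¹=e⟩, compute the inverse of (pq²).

The order of (pq²) is 18 (smallest k with (pq²)ᵏ = e), so (pq²)⁻¹ = (pq²)¹⁷ = pq¹⁶.
Check: (pq²) · (pq¹⁶) → (pq²) · p = q²;   (q²) · q¹⁶ = e, giving e as required.

Answer: pq¹⁶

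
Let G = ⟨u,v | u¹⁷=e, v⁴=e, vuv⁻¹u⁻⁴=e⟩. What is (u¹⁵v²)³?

Compute successive powers of (u¹⁵v²), reducing at each step:
  (u¹⁵v²)²: (u¹⁵v²) · u¹⁵ = v²;   (v²) · v² = e
  (u¹⁵v²)³: e · u¹⁵ = u¹⁵;   (u¹⁵) · v² = u¹⁵v²

Answer: u¹⁵v²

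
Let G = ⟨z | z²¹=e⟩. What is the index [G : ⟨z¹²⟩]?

First find ord(z¹²) by computing successive powers:
  (z¹²)¹ = z¹², (z¹²)² = z³, (z¹²)³ = z¹⁵, (z¹²)⁴ = z⁶, (z¹²)⁵ = z¹⁸, (z¹²)⁶ = z⁹, (z¹²)⁷ = e.
So |⟨z¹²⟩| = ord(z¹²) = 7. With |G| = 21, by Lagrange [G : ⟨z¹²⟩] = 21/7 = 3.

Answer: 3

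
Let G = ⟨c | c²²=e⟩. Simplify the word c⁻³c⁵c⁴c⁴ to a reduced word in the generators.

Multiply left to right, reducing at each step:
  (c¹⁹) · c⁵ = c²
  (c²) · c⁴ = c⁶
  (c⁶) · c⁴ = c¹⁰

Answer: c¹⁰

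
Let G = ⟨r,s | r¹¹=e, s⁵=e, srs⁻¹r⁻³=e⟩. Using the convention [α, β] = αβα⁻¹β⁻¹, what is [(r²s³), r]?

[(r²s³), r] = (r²s³)·r·(r²s³)⁻¹·r⁻¹.
  (r²s³) · r = r⁷s³
  (r⁷s³) · (r⁴s²) = r⁵
  (r⁵) · (r¹⁰) = r⁴

Answer: r⁴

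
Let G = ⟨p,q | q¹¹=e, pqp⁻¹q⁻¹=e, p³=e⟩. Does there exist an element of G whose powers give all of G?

|G| = 33. The element pq has order 33 (its powers give 33 distinct elements), so ⟨pq⟩ = G and G is cyclic.

Answer: Yes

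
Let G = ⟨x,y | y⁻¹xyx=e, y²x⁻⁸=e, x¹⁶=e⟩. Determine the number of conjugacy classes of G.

The conjugacy classes (representative and size) are:
  [e] (size 1), [x] (size 2), [x¹⁴] (size 2), [x³] (size 2), [x¹²] (size 2), [x⁵] (size 2), [x¹⁰] (size 2), [x⁷] (size 2), [x⁸] (size 1), [x⁶y] (size 8), [x³y⁻¹] (size 8).
Class equation: 1 + 2 + 2 + 2 + 2 + 2 + 2 + 2 + 1 + 8 + 8 = 32 = |G|. So G has 11 conjugacy classes.

Answer: 11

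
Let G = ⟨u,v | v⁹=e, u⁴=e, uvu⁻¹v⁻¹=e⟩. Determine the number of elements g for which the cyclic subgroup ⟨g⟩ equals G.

G is cyclic of order 36. An element generates G iff its order is 36, and a cyclic group of order 36 has exactly φ(36) = 12 such elements.

Answer: 12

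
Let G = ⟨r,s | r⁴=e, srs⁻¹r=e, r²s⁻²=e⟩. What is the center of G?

An element z ∈ Z(G) iff z commutes with every generator.
For example r² is central: (r²)·r = r³ = r·(r²); (r²)·s = s⁻¹ = s·(r²).
Whereas r ∉ Z(G) since r·s = rs ≠ rs⁻¹ = s·r.
Checking each of the 8 elements this way gives Z(G) = {e, r²}, of order 2.

Answer: {e, r²}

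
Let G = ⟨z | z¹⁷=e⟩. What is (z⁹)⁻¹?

The order of (z⁹) is 17 (smallest k with (z⁹)ᵏ = e), so (z⁹)⁻¹ = (z⁹)¹⁶ = z⁸.
Check: (z⁹) · (z⁸) → (z⁹) · z⁸ = e, giving e as required.

Answer: z⁸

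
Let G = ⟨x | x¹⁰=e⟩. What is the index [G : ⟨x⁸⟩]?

First find ord(x⁸) by computing successive powers:
  (x⁸)¹ = x⁸, (x⁸)² = x⁶, (x⁸)³ = x⁴, (x⁸)⁴ = x², (x⁸)⁵ = e.
So |⟨x⁸⟩| = ord(x⁸) = 5. With |G| = 10, by Lagrange [G : ⟨x⁸⟩] = 10/5 = 2.

Answer: 2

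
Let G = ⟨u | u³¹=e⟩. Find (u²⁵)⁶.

Compute successive powers of (u²⁵), reducing at each step:
  (u²⁵)²: (u²⁵) · u²⁵ = u¹⁹
  (u²⁵)³: (u¹⁹) · u²⁵ = u¹³
  (u²⁵)⁴: (u¹³) · u²⁵ = u⁷
  (u²⁵)⁵: (u⁷) · u²⁵ = u
  (u²⁵)⁶: u · u²⁵ = u²⁶

Answer: u²⁶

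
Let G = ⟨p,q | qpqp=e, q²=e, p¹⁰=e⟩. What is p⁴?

Compute successive powers of p, reducing at each step:
  p²: p · p = p²
  p³: (p²) · p = p³
  p⁴: (p³) · p = p⁴

Answer: p⁴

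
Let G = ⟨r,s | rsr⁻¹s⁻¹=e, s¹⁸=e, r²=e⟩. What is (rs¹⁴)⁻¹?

The order of (rs¹⁴) is 18 (smallest k with (rs¹⁴)ᵏ = e), so (rs¹⁴)⁻¹ = (rs¹⁴)¹⁷ = rs⁴.
Check: (rs¹⁴) · (rs⁴) → (rs¹⁴) · r = s¹⁴;   (s¹⁴) · s⁴ = e, giving e as required.

Answer: rs⁴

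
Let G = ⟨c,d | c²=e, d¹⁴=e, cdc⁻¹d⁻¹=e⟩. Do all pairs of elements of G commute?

Each pair of generators commutes: c·d = cd = d·c. Since the generators pairwise commute, every element of G commutes with every other, so G is abelian.

Answer: Yes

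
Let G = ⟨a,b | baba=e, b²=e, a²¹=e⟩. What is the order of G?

Enumerate words in the generators, reducing via the relations: the distinct elements are
  {a, b, e, ab, a², a³, a⁴, a⁵, a⁶, a⁷, a⁸, a⁹, a²b, a²⁰, a³b, a¹², a¹³, a¹¹, a¹⁰, a¹⁴, a¹⁵, a¹⁶, a¹⁷, a¹⁸, a¹⁹, a⁴b, a⁵b, a⁶b, a⁷b, a⁸b, a⁹b, a²⁰b, a¹²b, a¹³b, a¹¹b, a¹⁰b, a¹⁴b, a¹⁵b, a¹⁶b, a¹⁷b, a¹⁸b, a¹⁹b}.
No further products give new elements, so |G| = 42.

Answer: 42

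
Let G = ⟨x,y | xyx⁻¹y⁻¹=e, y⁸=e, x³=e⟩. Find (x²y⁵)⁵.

Compute successive powers of (x²y⁵), reducing at each step:
  (x²y⁵)²: (x²y⁵) · x² = xy⁵;   (xy⁵) · y⁵ = xy²
  (x²y⁵)³: (xy²) · x² = y²;   (y²) · y⁵ = y⁷
  (x²y⁵)⁴: (y⁷) · x² = x²y⁷;   (x²y⁷) · y⁵ = x²y⁴
  (x²y⁵)⁵: (x²y⁴) · x² = xy⁴;   (xy⁴) · y⁵ = xy

Answer: xy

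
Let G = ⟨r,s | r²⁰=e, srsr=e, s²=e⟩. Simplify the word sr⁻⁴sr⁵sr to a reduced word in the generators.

Multiply left to right, reducing at each step:
  s · r⁻⁴ = r⁴s
  (r⁴s) · s = r⁴
  (r⁴) · r⁵ = r⁹
  (r⁹) · s = r⁹s
  (r⁹s) · r = r⁸s

Answer: r⁸s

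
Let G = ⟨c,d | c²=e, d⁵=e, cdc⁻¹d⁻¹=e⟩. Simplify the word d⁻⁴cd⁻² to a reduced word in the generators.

Multiply left to right, reducing at each step:
  d · c = cd
  (cd) · d⁻² = cd⁴

Answer: cd⁴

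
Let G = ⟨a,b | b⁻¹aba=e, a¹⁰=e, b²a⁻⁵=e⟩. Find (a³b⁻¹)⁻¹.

The order of (a³b⁻¹) is 4 (smallest k with (a³b⁻¹)ᵏ = e), so (a³b⁻¹)⁻¹ = (a³b⁻¹)³ = a³b.
Check: (a³b⁻¹) · (a³b) → (a³b⁻¹) · a³ = b⁻¹;   (b⁻¹) · b = e, giving e as required.

Answer: a³b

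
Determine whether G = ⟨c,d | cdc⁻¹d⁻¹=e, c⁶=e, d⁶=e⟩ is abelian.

Each pair of generators commutes: c·d = cd = d·c. Since the generators pairwise commute, every element of G commutes with every other, so G is abelian.

Answer: Yes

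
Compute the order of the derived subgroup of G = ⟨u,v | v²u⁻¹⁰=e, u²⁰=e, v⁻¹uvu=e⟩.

G' = [G, G] is generated by all commutators. The generator-pair commutators are: [u, v] = u².
The subgroup they normally generate is {e, u², u⁴, u⁶, u⁸, u¹⁰, u¹², u¹⁴, u¹⁶, u¹⁸}, of order 10.
Check: |G/G'| = 40/10 = 4 is the order of the abelianisation.

Answer: 10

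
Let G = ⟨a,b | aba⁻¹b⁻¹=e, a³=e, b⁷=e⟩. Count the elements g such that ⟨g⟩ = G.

G is cyclic of order 21. An element generates G iff its order is 21, and a cyclic group of order 21 has exactly φ(21) = 12 such elements.

Answer: 12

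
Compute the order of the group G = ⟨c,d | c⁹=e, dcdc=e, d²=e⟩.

Enumerate words in the generators, reducing via the relations: the distinct elements are
  {c, d, e, cd, c², c³, c⁴, c⁵, c⁶, c⁷, c⁸, c²d, c³d, c⁴d, c⁵d, c⁶d, c⁷d, c⁸d}.
No further products give new elements, so |G| = 18.

Answer: 18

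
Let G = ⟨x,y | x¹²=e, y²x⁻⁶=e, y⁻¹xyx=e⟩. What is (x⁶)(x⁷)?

Compute (x⁶) · (x⁷) by multiplying left to right and reducing via the relations at each step:
  (x⁶) · x⁷ = x

Answer: x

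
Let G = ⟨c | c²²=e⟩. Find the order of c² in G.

Compute successive powers until reaching e:
  (c²)¹ = c², (c²)² = c⁴, (c²)³ = c⁶, (c²)⁴ = c⁸, (c²)⁵ = c¹⁰, (c²)⁶ = c¹², (c²)⁷ = c¹⁴, (c²)⁸ = c¹⁶, (c²)⁹ = c¹⁸, (c²)¹⁰ = c²⁰, (c²)¹¹ = e.
The smallest positive k with (c²)ᵏ = e is 11.

Answer: 11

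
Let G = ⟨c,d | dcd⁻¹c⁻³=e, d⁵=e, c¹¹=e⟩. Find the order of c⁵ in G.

Compute successive powers until reaching e:
  (c⁵)¹ = c⁵, (c⁵)² = c¹⁰, (c⁵)³ = c⁴, (c⁵)⁴ = c⁹, (c⁵)⁵ = c³, (c⁵)⁶ = c⁸, (c⁵)⁷ = c², (c⁵)⁸ = c⁷, (c⁵)⁹ = c, (c⁵)¹⁰ = c⁶, (c⁵)¹¹ = e.
The smallest positive k with (c⁵)ᵏ = e is 11.

Answer: 11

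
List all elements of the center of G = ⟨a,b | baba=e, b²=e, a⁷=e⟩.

An element z ∈ Z(G) iff z commutes with every generator.
For example e is central: e·a = a = a·e; e·b = b = b·e.
Whereas a ∉ Z(G) since a·b = ab ≠ a⁶b = b·a.
Checking each of the 14 elements this way gives Z(G) = {e}, of order 1.

Answer: {e}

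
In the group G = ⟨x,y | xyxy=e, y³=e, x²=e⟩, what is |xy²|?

Compute successive powers until reaching e:
  (xy²)¹ = xy², (xy²)² = e.
The smallest positive k with (xy²)ᵏ = e is 2.

Answer: 2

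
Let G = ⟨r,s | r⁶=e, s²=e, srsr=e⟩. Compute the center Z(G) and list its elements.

An element z ∈ Z(G) iff z commutes with every generator.
For example r³ is central: (r³)·r = r⁴ = r·(r³); (r³)·s = r³s = s·(r³).
Whereas r ∉ Z(G) since r·s = rs ≠ r⁵s = s·r.
Checking each of the 12 elements this way gives Z(G) = {e, r³}, of order 2.

Answer: {e, r³}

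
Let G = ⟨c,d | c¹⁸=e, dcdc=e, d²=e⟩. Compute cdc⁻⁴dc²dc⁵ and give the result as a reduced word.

Multiply left to right, reducing at each step:
  c · d = cd
  (cd) · c⁻⁴ = c⁵d
  (c⁵d) · d = c⁵
  (c⁵) · c² = c⁷
  (c⁷) · d = c⁷d
  (c⁷d) · c⁵ = c²d

Answer: c²d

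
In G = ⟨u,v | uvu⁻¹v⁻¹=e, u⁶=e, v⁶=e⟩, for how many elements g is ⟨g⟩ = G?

⟨g⟩ = G would require ord(g) = |G| = 36, but the maximum element order in G is 6 < 36. So G is not cyclic and no single element generates it: the count is 0.

Answer: 0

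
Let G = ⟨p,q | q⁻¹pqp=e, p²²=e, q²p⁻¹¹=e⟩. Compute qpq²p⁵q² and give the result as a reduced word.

Multiply left to right, reducing at each step:
  q · p = p¹⁰q⁻¹
  (p¹⁰q⁻¹) · q² = p¹⁰q
  (p¹⁰q) · p⁵ = p⁵q
  (p⁵q) · q² = p⁵q⁻¹

Answer: p⁵q⁻¹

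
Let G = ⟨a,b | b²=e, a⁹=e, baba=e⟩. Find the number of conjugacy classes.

The conjugacy classes (representative and size) are:
  [e] (size 1), [a⁸] (size 2), [a⁷] (size 2), [a⁶] (size 2), [a⁵] (size 2), [a⁴b] (size 9).
Class equation: 1 + 2 + 2 + 2 + 2 + 9 = 18 = |G|. So G has 6 conjugacy classes.

Answer: 6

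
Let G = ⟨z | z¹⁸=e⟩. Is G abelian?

G has a single generator, so G is cyclic and hence abelian.

Answer: Yes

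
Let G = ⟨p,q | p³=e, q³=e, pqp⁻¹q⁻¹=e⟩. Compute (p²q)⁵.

Compute successive powers of (p²q), reducing at each step:
  (p²q)²: (p²q) · p² = pq;   (pq) · q = pq²
  (p²q)³: (pq²) · p² = q²;   (q²) · q = e
  (p²q)⁴: e · p² = p²;   (p²) · q = p²q
  (p²q)⁵: (p²q) · p² = pq;   (pq) · q = pq²

Answer: pq²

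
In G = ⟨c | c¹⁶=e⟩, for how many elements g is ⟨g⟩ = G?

G is cyclic of order 16. An element generates G iff its order is 16, and a cyclic group of order 16 has exactly φ(16) = 8 such elements.

Answer: 8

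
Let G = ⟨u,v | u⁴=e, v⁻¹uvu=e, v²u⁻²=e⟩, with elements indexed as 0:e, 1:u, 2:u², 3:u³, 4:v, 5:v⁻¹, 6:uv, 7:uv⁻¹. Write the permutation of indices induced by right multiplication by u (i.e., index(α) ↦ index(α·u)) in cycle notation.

(0 1 2 3)(4 7 5 6)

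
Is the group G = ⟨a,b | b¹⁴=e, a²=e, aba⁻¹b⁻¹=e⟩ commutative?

Each pair of generators commutes: a·b = ab = b·a. Since the generators pairwise commute, every element of G commutes with every other, so G is abelian.

Answer: Yes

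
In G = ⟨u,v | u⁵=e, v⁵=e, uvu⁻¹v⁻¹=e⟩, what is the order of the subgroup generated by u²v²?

|⟨u²v²⟩| equals the order of u²v². Compute successive powers until reaching e:
  (u²v²)¹ = u²v², (u²v²)² = u⁴v⁴, (u²v²)³ = uv, (u²v²)⁴ = u³v³, (u²v²)⁵ = e.
The smallest positive k with (u²v²)ᵏ = e is 5, so |⟨u²v²⟩| = 5.

Answer: 5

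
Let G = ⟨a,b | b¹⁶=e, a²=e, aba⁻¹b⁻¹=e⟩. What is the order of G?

Enumerate words in the generators, reducing via the relations: the distinct elements are
  {a, b, e, ab, b², b³, b⁴, b⁵, b⁶, b⁷, b⁸, b⁹, ab², ab³, ab⁴, ab⁵, ab⁶, ab⁷, ab⁸, ab⁹, b¹², b¹³, b¹¹, b¹⁰, b¹⁴, b¹⁵, ab¹², ab¹³, ab¹¹, ab¹⁰, ab¹⁴, ab¹⁵}.
No further products give new elements, so |G| = 32.

Answer: 32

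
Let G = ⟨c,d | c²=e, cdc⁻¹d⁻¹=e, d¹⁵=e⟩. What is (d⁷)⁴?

Compute successive powers of (d⁷), reducing at each step:
  (d⁷)²: (d⁷) · d⁷ = d¹⁴
  (d⁷)³: (d¹⁴) · d⁷ = d⁶
  (d⁷)⁴: (d⁶) · d⁷ = d¹³

Answer: d¹³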